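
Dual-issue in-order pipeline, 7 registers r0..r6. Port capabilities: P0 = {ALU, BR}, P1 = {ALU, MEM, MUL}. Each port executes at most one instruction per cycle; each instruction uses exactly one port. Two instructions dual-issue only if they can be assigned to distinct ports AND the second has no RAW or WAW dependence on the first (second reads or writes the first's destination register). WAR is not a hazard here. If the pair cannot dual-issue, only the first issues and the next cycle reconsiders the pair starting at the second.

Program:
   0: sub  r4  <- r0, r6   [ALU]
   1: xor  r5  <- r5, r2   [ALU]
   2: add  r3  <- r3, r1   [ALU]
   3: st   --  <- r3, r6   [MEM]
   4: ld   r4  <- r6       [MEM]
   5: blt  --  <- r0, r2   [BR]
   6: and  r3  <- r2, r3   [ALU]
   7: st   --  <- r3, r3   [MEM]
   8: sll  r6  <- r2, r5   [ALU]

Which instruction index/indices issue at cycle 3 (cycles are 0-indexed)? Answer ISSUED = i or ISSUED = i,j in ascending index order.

ISSUED = 4,5

t=0 i0+i1:sub xor ; 2-wide
t=1 i2:add ; RAW r3
t=2 i3:st ; no-port MEM/MEM
t=3 i4+i5:ld blt ; 2-wide
t=4 i6:and ; RAW r3
t=5 i7+i8:st sll ; 2-wide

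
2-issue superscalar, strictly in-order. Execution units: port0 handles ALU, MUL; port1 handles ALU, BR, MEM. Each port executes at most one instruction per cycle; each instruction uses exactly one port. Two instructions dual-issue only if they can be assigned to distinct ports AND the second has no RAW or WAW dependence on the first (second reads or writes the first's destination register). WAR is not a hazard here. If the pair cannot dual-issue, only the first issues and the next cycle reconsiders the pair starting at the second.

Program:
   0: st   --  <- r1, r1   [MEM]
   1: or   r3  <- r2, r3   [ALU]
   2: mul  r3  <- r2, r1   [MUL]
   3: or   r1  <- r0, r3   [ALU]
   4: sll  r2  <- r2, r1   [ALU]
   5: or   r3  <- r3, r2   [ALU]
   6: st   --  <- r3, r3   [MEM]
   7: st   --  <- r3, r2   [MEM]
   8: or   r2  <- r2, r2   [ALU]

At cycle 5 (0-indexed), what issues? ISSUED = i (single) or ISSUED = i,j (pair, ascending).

ISSUED = 6

t=0 i0&i1:st;or ; 2-wide
t=1 i2:mul ; RAW r3
t=2 i3:or ; RAW r1
t=3 i4:sll ; RAW r2
t=4 i5:or ; RAW r3
t=5 i6:st ; no-port MEM/MEM
t=6 i7&i8:st;or ; 2-wide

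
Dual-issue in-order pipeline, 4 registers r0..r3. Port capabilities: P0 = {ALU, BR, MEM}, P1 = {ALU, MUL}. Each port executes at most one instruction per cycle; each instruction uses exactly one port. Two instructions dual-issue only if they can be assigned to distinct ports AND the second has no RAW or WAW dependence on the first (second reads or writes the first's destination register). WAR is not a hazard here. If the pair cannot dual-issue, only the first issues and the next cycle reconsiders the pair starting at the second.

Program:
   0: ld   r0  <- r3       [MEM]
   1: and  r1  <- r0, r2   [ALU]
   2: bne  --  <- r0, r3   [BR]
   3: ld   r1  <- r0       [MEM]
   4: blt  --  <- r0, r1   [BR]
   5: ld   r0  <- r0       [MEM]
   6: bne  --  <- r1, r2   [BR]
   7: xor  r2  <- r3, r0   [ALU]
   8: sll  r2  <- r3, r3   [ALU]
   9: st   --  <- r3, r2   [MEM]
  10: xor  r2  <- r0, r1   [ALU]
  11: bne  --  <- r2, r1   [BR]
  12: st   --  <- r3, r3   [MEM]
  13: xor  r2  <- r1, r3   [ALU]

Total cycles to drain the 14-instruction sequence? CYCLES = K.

0. ld @i0  | RAW r0
1. and;bne @i1+i2  | pair
2. ld @i3  | no-port MEM/BR
3. blt @i4  | no-port BR/MEM
4. ld @i5  | no-port MEM/BR
5. bne;xor @i6+i7  | pair
6. sll @i8  | RAW r2
7. st;xor @i9+i10  | pair
8. bne @i11  | no-port BR/MEM
9. st;xor @i12+i13  | pair

CYCLES = 10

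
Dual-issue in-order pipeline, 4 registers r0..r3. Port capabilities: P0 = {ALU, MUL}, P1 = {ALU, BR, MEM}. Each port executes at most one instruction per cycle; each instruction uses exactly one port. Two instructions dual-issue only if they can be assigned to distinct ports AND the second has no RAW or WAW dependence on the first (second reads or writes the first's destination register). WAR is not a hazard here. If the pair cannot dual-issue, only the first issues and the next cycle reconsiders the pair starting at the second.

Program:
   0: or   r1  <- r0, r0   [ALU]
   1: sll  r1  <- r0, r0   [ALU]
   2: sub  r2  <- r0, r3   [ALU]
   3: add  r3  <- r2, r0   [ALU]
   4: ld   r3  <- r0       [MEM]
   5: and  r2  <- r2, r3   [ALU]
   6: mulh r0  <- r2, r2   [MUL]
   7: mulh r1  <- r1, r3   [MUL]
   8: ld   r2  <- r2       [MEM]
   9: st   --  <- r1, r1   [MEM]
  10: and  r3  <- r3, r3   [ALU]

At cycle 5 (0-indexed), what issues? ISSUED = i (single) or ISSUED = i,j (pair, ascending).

  cy0 -> i0 (or) WAW r1
  cy1 -> i1&i2 (sll;sub) 2-wide
  cy2 -> i3 (add) WAW r3
  cy3 -> i4 (ld) RAW r3
  cy4 -> i5 (and) RAW r2
  cy5 -> i6 (mulh) no-port MUL/MUL
  cy6 -> i7&i8 (mulh;ld) 2-wide
  cy7 -> i9&i10 (st;and) 2-wide

ISSUED = 6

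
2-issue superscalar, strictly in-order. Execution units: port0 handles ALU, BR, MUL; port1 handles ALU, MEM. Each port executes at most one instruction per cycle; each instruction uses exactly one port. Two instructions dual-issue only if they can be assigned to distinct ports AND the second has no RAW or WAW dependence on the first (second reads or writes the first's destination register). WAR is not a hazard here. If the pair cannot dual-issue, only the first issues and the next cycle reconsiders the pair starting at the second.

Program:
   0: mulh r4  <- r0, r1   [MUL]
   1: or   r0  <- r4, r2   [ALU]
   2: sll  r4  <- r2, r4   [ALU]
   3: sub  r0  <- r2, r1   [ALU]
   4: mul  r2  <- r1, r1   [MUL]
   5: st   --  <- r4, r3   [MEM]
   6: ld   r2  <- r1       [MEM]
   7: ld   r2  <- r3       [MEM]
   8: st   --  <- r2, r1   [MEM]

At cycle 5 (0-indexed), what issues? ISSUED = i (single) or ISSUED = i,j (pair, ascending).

#0 head=0: mulh i0 RAW r4
#1 head=1: or+sll i1,i2 2-wide
#2 head=3: sub+mul i3,i4 2-wide
#3 head=5: st i5 no-port MEM/MEM
#4 head=6: ld i6 no-port MEM/MEM
#5 head=7: ld i7 no-port MEM/MEM
#6 head=8: st i8 tail

ISSUED = 7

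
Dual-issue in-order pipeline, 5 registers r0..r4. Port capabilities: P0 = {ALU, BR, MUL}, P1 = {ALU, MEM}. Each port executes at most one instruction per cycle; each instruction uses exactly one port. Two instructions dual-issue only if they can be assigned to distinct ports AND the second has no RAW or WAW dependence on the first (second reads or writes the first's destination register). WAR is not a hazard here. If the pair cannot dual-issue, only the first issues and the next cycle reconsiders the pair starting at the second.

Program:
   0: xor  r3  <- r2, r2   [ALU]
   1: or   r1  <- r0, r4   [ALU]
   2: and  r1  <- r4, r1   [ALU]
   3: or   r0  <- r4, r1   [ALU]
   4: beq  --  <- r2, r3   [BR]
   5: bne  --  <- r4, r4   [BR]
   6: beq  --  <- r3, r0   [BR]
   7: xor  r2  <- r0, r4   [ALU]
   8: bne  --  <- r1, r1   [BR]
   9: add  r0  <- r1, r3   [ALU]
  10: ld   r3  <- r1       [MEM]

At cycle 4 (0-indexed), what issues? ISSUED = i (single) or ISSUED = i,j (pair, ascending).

ISSUED = 6,7

0. xor.ALU;or.ALU @i0,i1  | 2-wide
1. and.ALU @i2  | RAW r1
2. or.ALU;beq.BR @i3,i4  | 2-wide
3. bne.BR @i5  | no-port BR/BR
4. beq.BR;xor.ALU @i6,i7  | 2-wide
5. bne.BR;add.ALU @i8,i9  | 2-wide
6. ld.MEM @i10  | tail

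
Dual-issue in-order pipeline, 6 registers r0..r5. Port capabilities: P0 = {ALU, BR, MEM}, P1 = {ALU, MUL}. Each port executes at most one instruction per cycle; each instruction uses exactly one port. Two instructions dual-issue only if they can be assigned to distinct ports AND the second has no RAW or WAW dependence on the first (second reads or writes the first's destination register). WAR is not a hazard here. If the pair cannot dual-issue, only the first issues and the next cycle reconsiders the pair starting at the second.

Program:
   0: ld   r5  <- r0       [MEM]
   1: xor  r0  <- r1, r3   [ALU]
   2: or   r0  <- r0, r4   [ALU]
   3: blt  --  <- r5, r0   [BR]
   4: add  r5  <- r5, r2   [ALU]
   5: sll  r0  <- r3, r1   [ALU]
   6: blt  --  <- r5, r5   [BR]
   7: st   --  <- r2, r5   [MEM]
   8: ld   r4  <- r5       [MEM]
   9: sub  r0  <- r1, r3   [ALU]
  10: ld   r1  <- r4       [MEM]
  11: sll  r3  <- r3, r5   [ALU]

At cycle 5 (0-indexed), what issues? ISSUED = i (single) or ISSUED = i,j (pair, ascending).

ISSUED = 8,9

#0 head=0: ld.MEM/xor.ALU i0+i1 dual
#1 head=2: or.ALU i2 RAW r0
#2 head=3: blt.BR/add.ALU i3+i4 dual
#3 head=5: sll.ALU/blt.BR i5+i6 dual
#4 head=7: st.MEM i7 no-port MEM/MEM
#5 head=8: ld.MEM/sub.ALU i8+i9 dual
#6 head=10: ld.MEM/sll.ALU i10+i11 dual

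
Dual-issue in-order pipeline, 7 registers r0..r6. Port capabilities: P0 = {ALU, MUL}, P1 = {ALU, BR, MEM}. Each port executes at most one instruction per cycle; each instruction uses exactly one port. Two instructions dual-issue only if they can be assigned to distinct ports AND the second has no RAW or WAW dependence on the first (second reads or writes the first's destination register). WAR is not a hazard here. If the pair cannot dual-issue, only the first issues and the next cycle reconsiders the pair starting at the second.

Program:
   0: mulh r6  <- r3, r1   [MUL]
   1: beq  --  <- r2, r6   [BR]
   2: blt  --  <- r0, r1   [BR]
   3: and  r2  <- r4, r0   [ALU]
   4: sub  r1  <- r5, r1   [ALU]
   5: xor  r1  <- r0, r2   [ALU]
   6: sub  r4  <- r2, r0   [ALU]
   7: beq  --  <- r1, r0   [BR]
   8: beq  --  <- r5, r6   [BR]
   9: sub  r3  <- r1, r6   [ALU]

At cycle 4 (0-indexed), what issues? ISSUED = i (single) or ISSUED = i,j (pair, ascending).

ISSUED = 5,6

  cy0 -> i0 (mulh.MUL) RAW r6
  cy1 -> i1 (beq.BR) no-port BR/BR
  cy2 -> i2&i3 (blt.BR;and.ALU) dual
  cy3 -> i4 (sub.ALU) WAW r1
  cy4 -> i5&i6 (xor.ALU;sub.ALU) dual
  cy5 -> i7 (beq.BR) no-port BR/BR
  cy6 -> i8&i9 (beq.BR;sub.ALU) dual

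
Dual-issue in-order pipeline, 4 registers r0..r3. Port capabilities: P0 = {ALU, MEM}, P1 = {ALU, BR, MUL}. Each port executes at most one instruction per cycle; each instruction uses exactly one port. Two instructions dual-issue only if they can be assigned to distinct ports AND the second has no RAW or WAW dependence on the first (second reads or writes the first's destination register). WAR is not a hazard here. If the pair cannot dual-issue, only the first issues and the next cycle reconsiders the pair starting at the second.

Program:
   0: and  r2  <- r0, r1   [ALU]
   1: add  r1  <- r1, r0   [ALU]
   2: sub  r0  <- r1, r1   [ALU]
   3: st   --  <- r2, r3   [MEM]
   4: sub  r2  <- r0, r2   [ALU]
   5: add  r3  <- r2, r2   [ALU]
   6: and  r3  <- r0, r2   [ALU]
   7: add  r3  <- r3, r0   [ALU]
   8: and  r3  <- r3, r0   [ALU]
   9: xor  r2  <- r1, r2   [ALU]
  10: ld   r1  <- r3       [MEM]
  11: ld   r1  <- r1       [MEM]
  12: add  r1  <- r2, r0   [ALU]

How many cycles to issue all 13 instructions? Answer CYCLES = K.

CYCLES = 10

[0] i0&i1  and.ALU add.ALU  -- 2-wide
[1] i2&i3  sub.ALU st.MEM  -- 2-wide
[2] i4  sub.ALU  -- RAW r2
[3] i5  add.ALU  -- WAW r3
[4] i6  and.ALU  -- RAW+WAW r3
[5] i7  add.ALU  -- RAW+WAW r3
[6] i8&i9  and.ALU xor.ALU  -- 2-wide
[7] i10  ld.MEM  -- no-port MEM/MEM
[8] i11  ld.MEM  -- WAW r1
[9] i12  add.ALU  -- tail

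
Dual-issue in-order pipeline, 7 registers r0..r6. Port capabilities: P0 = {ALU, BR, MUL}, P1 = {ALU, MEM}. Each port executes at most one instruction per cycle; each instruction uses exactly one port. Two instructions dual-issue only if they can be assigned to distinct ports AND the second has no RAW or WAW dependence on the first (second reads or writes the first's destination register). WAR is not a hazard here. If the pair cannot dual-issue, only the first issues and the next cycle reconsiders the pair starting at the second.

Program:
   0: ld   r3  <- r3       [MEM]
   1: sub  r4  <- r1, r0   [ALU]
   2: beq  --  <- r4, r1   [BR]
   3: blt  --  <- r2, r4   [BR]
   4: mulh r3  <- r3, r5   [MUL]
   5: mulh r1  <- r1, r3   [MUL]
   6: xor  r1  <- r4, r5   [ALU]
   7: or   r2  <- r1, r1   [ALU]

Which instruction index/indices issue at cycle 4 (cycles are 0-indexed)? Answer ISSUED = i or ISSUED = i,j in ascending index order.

ISSUED = 5

t=0 i0&i1:ld.MEM sub.ALU ; dual
t=1 i2:beq.BR ; no-port BR/BR
t=2 i3:blt.BR ; no-port BR/MUL
t=3 i4:mulh.MUL ; no-port MUL/MUL
t=4 i5:mulh.MUL ; WAW r1
t=5 i6:xor.ALU ; RAW r1
t=6 i7:or.ALU ; tail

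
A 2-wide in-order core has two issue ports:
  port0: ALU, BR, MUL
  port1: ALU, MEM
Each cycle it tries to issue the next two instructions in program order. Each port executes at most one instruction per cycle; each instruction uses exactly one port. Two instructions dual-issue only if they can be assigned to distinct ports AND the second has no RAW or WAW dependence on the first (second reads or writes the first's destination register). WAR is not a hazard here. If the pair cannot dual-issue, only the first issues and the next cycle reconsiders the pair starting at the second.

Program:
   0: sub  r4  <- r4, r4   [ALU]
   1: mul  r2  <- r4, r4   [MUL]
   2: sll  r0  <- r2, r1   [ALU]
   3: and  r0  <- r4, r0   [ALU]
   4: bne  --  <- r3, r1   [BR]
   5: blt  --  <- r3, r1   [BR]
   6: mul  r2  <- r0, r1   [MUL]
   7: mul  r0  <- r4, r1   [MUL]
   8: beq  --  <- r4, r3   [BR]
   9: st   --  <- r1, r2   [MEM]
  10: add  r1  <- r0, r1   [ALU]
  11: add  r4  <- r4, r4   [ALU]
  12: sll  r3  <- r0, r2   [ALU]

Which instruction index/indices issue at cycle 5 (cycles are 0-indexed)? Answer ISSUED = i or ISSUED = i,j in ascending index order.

0. sub.ALU @i0  | RAW r4
1. mul.MUL @i1  | RAW r2
2. sll.ALU @i2  | RAW+WAW r0
3. and.ALU+bne.BR @i3&i4  | 2-wide
4. blt.BR @i5  | no-port BR/MUL
5. mul.MUL @i6  | no-port MUL/MUL
6. mul.MUL @i7  | no-port MUL/BR
7. beq.BR+st.MEM @i8&i9  | 2-wide
8. add.ALU+add.ALU @i10&i11  | 2-wide
9. sll.ALU @i12  | tail

ISSUED = 6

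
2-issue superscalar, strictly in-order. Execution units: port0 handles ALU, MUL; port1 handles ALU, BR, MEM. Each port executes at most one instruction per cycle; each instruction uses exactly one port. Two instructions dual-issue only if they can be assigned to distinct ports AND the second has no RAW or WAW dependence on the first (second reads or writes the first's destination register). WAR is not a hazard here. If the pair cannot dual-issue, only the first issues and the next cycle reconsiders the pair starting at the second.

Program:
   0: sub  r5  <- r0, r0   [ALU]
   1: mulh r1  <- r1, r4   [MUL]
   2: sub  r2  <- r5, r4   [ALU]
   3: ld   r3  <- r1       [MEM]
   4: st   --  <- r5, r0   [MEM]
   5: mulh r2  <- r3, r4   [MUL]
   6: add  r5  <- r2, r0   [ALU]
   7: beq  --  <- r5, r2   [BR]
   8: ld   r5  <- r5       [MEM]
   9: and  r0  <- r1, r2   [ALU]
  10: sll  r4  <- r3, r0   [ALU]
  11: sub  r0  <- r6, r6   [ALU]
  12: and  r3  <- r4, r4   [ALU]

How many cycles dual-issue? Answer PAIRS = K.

t=0 i0&i1:sub mulh ; 2-wide
t=1 i2&i3:sub ld ; 2-wide
t=2 i4&i5:st mulh ; 2-wide
t=3 i6:add ; RAW r5
t=4 i7:beq ; no-port BR/MEM
t=5 i8&i9:ld and ; 2-wide
t=6 i10&i11:sll sub ; 2-wide
t=7 i12:and ; tail

PAIRS = 5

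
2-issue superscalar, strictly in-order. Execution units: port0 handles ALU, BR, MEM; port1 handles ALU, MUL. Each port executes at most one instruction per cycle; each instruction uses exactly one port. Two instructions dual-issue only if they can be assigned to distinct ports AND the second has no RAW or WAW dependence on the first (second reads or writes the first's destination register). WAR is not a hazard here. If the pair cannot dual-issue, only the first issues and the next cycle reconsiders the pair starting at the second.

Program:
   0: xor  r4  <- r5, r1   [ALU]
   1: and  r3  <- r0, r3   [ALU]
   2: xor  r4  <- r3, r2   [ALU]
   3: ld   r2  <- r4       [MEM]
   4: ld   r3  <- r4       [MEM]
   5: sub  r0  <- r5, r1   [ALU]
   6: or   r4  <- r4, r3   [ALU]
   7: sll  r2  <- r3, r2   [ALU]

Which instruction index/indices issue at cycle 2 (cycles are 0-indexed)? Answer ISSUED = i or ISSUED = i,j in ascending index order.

ISSUED = 3

0. xor.ALU/and.ALU @i0,i1  | dual
1. xor.ALU @i2  | RAW r4
2. ld.MEM @i3  | no-port MEM/MEM
3. ld.MEM/sub.ALU @i4,i5  | dual
4. or.ALU/sll.ALU @i6,i7  | dual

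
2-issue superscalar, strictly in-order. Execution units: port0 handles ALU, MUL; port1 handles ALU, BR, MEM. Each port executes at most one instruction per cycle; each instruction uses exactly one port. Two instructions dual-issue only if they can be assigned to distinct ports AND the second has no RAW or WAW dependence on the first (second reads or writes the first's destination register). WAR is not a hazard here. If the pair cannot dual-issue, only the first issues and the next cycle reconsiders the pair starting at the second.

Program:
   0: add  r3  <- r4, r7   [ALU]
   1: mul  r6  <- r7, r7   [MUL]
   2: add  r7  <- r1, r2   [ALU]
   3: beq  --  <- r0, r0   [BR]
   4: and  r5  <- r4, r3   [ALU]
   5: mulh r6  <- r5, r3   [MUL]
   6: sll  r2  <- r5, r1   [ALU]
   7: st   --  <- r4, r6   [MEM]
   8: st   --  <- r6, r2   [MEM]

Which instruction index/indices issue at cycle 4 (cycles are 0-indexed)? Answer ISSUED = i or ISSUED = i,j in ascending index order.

#0 head=0: add mul i0,i1 dual
#1 head=2: add beq i2,i3 dual
#2 head=4: and i4 RAW r5
#3 head=5: mulh sll i5,i6 dual
#4 head=7: st i7 no-port MEM/MEM
#5 head=8: st i8 tail

ISSUED = 7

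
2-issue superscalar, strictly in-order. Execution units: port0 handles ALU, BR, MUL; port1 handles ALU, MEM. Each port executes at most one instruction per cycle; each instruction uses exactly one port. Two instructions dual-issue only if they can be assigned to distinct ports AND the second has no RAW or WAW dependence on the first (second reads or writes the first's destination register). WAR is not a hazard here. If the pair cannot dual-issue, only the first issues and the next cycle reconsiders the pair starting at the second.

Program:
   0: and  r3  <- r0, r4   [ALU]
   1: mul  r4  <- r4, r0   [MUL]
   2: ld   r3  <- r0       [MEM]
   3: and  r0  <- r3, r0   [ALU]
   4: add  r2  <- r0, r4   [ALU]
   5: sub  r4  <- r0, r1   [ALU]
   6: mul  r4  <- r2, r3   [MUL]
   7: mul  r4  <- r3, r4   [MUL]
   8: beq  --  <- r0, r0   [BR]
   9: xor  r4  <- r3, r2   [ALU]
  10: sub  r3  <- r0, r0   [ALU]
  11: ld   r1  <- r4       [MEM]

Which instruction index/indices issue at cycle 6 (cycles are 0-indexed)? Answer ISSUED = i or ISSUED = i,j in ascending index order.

ISSUED = 8,9

t=0 i0&i1:and.ALU;mul.MUL ; 2-wide
t=1 i2:ld.MEM ; RAW r3
t=2 i3:and.ALU ; RAW r0
t=3 i4&i5:add.ALU;sub.ALU ; 2-wide
t=4 i6:mul.MUL ; no-port MUL/MUL
t=5 i7:mul.MUL ; no-port MUL/BR
t=6 i8&i9:beq.BR;xor.ALU ; 2-wide
t=7 i10&i11:sub.ALU;ld.MEM ; 2-wide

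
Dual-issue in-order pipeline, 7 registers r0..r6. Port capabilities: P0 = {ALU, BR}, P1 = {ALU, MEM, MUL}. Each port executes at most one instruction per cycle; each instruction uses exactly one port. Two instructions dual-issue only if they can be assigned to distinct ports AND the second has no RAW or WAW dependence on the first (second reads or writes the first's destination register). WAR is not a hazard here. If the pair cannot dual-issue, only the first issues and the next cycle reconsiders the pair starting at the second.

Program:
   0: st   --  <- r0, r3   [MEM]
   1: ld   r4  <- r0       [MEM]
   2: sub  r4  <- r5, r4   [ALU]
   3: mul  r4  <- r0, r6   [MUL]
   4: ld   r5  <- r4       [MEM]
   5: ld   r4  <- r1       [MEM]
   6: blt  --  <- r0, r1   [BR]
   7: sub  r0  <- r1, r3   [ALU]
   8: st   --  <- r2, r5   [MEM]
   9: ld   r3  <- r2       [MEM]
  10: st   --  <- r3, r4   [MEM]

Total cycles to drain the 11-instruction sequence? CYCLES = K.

CYCLES = 9

[0] i0  st  -- no-port MEM/MEM
[1] i1  ld  -- RAW+WAW r4
[2] i2  sub  -- WAW r4
[3] i3  mul  -- no-port MUL/MEM
[4] i4  ld  -- no-port MEM/MEM
[5] i5+i6  ld+blt  -- 2-wide
[6] i7+i8  sub+st  -- 2-wide
[7] i9  ld  -- no-port MEM/MEM
[8] i10  st  -- tail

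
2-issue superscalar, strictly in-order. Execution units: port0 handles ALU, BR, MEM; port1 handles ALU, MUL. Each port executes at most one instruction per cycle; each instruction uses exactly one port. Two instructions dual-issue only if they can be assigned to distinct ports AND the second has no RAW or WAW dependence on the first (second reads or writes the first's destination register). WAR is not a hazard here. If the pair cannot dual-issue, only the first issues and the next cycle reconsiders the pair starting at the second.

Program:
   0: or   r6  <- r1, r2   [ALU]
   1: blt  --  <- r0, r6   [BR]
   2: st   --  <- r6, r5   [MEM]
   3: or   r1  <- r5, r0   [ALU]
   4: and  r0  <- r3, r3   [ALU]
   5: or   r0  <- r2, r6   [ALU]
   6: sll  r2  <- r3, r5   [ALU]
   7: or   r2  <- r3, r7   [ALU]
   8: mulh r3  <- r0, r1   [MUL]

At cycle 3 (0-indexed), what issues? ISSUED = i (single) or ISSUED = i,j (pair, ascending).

ISSUED = 4

[0] i0  or  -- RAW r6
[1] i1  blt  -- no-port BR/MEM
[2] i2&i3  st;or  -- pair
[3] i4  and  -- WAW r0
[4] i5&i6  or;sll  -- pair
[5] i7&i8  or;mulh  -- pair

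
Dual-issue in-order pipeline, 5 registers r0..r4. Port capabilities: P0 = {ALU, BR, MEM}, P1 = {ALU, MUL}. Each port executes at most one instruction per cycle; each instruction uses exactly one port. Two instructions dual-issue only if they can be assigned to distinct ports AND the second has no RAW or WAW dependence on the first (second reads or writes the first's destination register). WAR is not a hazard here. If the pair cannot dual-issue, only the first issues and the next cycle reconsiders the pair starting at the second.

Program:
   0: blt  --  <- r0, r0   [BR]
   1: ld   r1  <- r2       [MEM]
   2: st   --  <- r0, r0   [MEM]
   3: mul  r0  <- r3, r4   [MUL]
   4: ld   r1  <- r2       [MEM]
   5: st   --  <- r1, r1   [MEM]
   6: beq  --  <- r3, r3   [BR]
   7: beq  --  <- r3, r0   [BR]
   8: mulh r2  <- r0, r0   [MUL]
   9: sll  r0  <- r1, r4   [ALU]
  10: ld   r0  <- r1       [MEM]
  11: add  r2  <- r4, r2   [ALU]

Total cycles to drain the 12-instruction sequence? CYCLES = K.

CYCLES = 9

#0 head=0: blt.BR i0 no-port BR/MEM
#1 head=1: ld.MEM i1 no-port MEM/MEM
#2 head=2: st.MEM/mul.MUL i2+i3 2-wide
#3 head=4: ld.MEM i4 no-port MEM/MEM
#4 head=5: st.MEM i5 no-port MEM/BR
#5 head=6: beq.BR i6 no-port BR/BR
#6 head=7: beq.BR/mulh.MUL i7+i8 2-wide
#7 head=9: sll.ALU i9 WAW r0
#8 head=10: ld.MEM/add.ALU i10+i11 2-wide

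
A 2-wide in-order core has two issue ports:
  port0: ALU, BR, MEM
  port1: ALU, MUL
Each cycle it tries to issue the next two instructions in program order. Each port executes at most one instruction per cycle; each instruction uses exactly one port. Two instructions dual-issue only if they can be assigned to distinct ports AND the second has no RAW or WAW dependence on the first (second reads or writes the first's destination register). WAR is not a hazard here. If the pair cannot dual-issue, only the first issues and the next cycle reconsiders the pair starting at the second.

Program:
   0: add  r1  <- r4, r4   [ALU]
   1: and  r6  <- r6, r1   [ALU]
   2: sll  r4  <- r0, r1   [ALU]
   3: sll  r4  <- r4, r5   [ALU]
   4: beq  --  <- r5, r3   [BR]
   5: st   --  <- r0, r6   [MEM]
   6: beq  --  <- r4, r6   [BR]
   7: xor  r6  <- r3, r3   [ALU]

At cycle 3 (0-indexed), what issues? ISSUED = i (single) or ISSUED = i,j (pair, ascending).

c0: i0 add.ALU  RAW r1
c1: i1/i2 and.ALU;sll.ALU  pair
c2: i3/i4 sll.ALU;beq.BR  pair
c3: i5 st.MEM  no-port MEM/BR
c4: i6/i7 beq.BR;xor.ALU  pair

ISSUED = 5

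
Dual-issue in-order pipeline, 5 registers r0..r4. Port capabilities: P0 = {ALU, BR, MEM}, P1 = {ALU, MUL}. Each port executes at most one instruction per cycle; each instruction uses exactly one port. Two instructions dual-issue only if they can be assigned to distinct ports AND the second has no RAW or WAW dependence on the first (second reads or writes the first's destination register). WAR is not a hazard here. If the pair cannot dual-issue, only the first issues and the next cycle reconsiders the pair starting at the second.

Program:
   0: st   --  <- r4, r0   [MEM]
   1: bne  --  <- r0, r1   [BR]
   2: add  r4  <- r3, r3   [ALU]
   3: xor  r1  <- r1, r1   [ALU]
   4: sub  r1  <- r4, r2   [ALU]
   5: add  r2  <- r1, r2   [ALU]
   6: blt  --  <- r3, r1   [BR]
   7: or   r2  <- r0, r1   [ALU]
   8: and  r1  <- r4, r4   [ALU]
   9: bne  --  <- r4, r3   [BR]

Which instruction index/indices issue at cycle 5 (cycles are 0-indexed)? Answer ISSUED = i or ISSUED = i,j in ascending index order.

#0 head=0: st i0 no-port MEM/BR
#1 head=1: bne add i1,i2 dual
#2 head=3: xor i3 WAW r1
#3 head=4: sub i4 RAW r1
#4 head=5: add blt i5,i6 dual
#5 head=7: or and i7,i8 dual
#6 head=9: bne i9 tail

ISSUED = 7,8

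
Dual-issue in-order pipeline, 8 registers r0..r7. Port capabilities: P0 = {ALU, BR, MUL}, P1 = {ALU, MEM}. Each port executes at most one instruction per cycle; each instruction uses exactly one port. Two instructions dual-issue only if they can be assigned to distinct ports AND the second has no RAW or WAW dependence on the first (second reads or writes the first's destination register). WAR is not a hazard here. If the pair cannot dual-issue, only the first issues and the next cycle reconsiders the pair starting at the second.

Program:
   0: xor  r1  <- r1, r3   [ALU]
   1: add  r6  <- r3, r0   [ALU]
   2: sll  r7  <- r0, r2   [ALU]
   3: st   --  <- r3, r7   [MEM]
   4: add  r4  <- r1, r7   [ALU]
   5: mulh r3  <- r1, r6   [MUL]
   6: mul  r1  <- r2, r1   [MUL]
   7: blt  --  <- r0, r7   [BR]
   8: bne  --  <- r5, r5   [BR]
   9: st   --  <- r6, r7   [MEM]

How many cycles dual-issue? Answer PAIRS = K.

PAIRS = 3

  cy0 -> i0&i1 (xor;add) dual
  cy1 -> i2 (sll) RAW r7
  cy2 -> i3&i4 (st;add) dual
  cy3 -> i5 (mulh) no-port MUL/MUL
  cy4 -> i6 (mul) no-port MUL/BR
  cy5 -> i7 (blt) no-port BR/BR
  cy6 -> i8&i9 (bne;st) dual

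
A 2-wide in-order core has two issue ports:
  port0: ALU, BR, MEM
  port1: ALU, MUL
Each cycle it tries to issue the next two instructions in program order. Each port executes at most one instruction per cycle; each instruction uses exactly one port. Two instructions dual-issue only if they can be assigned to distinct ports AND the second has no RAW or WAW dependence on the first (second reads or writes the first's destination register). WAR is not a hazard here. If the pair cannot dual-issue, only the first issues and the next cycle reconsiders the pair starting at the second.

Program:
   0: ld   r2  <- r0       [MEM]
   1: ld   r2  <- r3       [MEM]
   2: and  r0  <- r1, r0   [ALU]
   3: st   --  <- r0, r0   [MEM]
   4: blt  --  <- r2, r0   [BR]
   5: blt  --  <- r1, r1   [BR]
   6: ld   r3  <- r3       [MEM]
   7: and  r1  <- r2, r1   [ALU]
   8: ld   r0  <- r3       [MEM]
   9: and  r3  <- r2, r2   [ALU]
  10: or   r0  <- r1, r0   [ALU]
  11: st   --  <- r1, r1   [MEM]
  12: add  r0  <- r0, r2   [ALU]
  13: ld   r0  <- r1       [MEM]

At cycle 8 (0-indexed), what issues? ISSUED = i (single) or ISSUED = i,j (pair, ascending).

ISSUED = 12

0. ld @i0  | no-port MEM/MEM
1. ld+and @i1&i2  | dual
2. st @i3  | no-port MEM/BR
3. blt @i4  | no-port BR/BR
4. blt @i5  | no-port BR/MEM
5. ld+and @i6&i7  | dual
6. ld+and @i8&i9  | dual
7. or+st @i10&i11  | dual
8. add @i12  | WAW r0
9. ld @i13  | tail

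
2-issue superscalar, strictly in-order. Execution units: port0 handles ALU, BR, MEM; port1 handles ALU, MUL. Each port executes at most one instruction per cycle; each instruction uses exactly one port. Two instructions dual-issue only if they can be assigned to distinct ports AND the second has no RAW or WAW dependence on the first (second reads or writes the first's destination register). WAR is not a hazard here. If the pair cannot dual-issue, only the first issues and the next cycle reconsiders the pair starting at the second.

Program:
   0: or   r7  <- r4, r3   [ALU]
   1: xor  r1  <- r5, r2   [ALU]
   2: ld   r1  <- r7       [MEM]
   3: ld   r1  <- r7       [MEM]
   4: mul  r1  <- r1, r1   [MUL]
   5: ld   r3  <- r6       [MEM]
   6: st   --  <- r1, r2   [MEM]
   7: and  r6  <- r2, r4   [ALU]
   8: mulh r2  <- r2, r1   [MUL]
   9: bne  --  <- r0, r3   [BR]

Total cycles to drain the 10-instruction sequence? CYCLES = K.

  cy0 -> i0,i1 (or xor) 2-wide
  cy1 -> i2 (ld) no-port MEM/MEM
  cy2 -> i3 (ld) RAW+WAW r1
  cy3 -> i4,i5 (mul ld) 2-wide
  cy4 -> i6,i7 (st and) 2-wide
  cy5 -> i8,i9 (mulh bne) 2-wide

CYCLES = 6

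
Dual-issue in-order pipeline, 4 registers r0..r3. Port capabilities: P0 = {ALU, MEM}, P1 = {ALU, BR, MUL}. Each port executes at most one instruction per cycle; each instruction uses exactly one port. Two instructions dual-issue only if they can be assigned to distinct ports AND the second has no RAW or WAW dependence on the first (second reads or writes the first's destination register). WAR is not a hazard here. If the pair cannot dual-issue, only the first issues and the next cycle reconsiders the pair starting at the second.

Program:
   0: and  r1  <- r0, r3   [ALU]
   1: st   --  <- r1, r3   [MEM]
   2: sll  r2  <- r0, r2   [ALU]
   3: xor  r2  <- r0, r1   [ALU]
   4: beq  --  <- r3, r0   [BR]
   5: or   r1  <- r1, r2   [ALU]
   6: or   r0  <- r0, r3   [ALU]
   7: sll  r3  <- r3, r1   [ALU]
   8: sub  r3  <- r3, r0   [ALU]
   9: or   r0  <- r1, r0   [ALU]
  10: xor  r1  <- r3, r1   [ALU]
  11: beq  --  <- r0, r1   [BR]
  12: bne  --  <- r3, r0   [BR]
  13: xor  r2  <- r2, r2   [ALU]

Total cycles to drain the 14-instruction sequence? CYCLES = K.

  cy0 -> i0 (and.ALU) RAW r1
  cy1 -> i1/i2 (st.MEM+sll.ALU) dual
  cy2 -> i3/i4 (xor.ALU+beq.BR) dual
  cy3 -> i5/i6 (or.ALU+or.ALU) dual
  cy4 -> i7 (sll.ALU) RAW+WAW r3
  cy5 -> i8/i9 (sub.ALU+or.ALU) dual
  cy6 -> i10 (xor.ALU) RAW r1
  cy7 -> i11 (beq.BR) no-port BR/BR
  cy8 -> i12/i13 (bne.BR+xor.ALU) dual

CYCLES = 9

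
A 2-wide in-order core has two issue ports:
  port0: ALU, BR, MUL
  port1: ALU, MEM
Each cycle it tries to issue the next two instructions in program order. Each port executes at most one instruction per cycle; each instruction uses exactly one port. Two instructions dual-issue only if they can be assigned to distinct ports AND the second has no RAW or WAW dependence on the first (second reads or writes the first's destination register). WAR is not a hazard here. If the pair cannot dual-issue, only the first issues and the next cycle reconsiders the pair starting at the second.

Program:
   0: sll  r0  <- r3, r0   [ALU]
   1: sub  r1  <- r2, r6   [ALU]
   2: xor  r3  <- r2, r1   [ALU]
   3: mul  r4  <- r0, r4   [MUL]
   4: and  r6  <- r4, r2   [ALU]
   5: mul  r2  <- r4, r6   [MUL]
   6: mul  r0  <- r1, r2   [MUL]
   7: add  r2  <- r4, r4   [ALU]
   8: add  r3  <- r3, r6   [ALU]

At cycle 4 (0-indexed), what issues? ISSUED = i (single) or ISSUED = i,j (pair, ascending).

ISSUED = 6,7

t=0 i0+i1:sll/sub ; 2-wide
t=1 i2+i3:xor/mul ; 2-wide
t=2 i4:and ; RAW r6
t=3 i5:mul ; no-port MUL/MUL
t=4 i6+i7:mul/add ; 2-wide
t=5 i8:add ; tail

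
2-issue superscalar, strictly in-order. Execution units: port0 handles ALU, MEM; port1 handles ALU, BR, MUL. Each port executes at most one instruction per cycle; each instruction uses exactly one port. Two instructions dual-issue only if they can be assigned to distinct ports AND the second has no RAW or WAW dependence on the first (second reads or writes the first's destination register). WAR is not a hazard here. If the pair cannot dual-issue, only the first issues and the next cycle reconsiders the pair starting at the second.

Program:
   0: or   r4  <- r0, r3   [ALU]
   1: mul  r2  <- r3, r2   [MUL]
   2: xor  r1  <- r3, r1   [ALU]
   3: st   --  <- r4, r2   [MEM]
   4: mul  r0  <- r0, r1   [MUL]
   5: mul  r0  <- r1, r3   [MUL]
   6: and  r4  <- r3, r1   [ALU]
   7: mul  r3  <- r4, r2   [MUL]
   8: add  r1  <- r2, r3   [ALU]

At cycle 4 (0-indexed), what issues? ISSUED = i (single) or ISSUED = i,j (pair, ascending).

  cy0 -> i0&i1 (or.ALU;mul.MUL) pair
  cy1 -> i2&i3 (xor.ALU;st.MEM) pair
  cy2 -> i4 (mul.MUL) no-port MUL/MUL
  cy3 -> i5&i6 (mul.MUL;and.ALU) pair
  cy4 -> i7 (mul.MUL) RAW r3
  cy5 -> i8 (add.ALU) tail

ISSUED = 7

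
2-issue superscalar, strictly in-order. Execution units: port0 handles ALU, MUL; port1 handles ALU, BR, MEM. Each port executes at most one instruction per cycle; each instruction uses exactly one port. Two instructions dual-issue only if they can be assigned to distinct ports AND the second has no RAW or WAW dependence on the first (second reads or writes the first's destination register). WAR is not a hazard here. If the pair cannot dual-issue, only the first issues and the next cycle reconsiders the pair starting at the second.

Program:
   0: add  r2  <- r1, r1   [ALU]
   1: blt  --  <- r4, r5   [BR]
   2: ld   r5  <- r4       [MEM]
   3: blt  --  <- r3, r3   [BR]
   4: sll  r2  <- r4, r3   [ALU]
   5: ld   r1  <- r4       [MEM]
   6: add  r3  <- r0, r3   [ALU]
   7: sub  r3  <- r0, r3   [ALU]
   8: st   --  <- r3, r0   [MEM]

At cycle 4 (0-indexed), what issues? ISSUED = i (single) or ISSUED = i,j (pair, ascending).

#0 head=0: add/blt i0&i1 pair
#1 head=2: ld i2 no-port MEM/BR
#2 head=3: blt/sll i3&i4 pair
#3 head=5: ld/add i5&i6 pair
#4 head=7: sub i7 RAW r3
#5 head=8: st i8 tail

ISSUED = 7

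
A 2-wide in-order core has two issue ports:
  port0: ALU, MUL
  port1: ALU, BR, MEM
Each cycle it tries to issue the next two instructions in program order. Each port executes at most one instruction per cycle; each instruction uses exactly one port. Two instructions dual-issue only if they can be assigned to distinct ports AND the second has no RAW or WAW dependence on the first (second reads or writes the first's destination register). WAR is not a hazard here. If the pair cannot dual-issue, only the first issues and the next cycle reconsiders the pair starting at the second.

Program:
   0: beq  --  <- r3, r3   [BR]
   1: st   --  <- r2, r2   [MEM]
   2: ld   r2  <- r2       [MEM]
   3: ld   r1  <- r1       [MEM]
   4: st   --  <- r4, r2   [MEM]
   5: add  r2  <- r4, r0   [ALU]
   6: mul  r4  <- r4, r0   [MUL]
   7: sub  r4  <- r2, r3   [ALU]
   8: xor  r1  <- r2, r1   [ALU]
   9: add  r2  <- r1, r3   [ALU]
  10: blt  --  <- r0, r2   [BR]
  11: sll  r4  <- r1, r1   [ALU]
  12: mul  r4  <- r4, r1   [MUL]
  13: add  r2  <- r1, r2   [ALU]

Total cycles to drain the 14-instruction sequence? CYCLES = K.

CYCLES = 10

  cy0 -> i0 (beq.BR) no-port BR/MEM
  cy1 -> i1 (st.MEM) no-port MEM/MEM
  cy2 -> i2 (ld.MEM) no-port MEM/MEM
  cy3 -> i3 (ld.MEM) no-port MEM/MEM
  cy4 -> i4/i5 (st.MEM;add.ALU) 2-wide
  cy5 -> i6 (mul.MUL) WAW r4
  cy6 -> i7/i8 (sub.ALU;xor.ALU) 2-wide
  cy7 -> i9 (add.ALU) RAW r2
  cy8 -> i10/i11 (blt.BR;sll.ALU) 2-wide
  cy9 -> i12/i13 (mul.MUL;add.ALU) 2-wide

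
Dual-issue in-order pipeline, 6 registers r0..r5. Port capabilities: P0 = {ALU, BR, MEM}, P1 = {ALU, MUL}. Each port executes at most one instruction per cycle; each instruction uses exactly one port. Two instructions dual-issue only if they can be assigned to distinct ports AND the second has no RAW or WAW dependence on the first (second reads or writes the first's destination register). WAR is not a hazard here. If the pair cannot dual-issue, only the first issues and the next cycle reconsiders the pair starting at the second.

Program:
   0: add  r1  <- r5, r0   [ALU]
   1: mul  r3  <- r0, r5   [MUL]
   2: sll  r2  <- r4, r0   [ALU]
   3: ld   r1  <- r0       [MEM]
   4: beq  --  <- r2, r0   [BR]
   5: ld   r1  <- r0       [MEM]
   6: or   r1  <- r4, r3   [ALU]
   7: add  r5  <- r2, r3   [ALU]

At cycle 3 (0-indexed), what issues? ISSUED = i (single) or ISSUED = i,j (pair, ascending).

ISSUED = 5

  cy0 -> i0/i1 (add.ALU;mul.MUL) 2-wide
  cy1 -> i2/i3 (sll.ALU;ld.MEM) 2-wide
  cy2 -> i4 (beq.BR) no-port BR/MEM
  cy3 -> i5 (ld.MEM) WAW r1
  cy4 -> i6/i7 (or.ALU;add.ALU) 2-wide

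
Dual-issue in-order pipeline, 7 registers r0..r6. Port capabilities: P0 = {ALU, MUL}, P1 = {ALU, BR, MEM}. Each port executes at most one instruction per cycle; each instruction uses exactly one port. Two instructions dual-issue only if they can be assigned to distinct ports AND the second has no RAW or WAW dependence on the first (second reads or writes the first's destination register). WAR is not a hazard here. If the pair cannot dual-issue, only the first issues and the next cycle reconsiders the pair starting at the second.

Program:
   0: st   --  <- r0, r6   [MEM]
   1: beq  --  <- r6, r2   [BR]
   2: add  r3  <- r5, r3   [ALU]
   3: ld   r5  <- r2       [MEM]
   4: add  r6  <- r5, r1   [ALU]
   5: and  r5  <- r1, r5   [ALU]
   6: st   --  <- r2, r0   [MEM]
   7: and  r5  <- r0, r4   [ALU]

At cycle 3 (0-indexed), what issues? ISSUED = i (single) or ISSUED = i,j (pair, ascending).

ISSUED = 4,5

t=0 i0:st ; no-port MEM/BR
t=1 i1+i2:beq;add ; 2-wide
t=2 i3:ld ; RAW r5
t=3 i4+i5:add;and ; 2-wide
t=4 i6+i7:st;and ; 2-wide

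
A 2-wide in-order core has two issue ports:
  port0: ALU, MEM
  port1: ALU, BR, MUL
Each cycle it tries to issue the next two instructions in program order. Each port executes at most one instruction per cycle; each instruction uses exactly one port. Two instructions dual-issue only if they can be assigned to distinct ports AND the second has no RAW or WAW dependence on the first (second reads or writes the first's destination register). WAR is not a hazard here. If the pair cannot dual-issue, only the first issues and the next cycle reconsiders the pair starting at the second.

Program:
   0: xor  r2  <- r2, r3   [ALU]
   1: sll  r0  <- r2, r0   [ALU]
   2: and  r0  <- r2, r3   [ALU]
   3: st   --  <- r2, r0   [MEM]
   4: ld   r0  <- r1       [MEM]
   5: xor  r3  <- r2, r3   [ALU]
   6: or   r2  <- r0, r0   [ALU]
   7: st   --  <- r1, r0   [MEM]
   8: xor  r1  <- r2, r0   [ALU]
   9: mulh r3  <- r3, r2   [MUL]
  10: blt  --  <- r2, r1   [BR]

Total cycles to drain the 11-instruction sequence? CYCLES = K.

CYCLES = 8

0. xor.ALU @i0  | RAW r2
1. sll.ALU @i1  | WAW r0
2. and.ALU @i2  | RAW r0
3. st.MEM @i3  | no-port MEM/MEM
4. ld.MEM/xor.ALU @i4,i5  | dual
5. or.ALU/st.MEM @i6,i7  | dual
6. xor.ALU/mulh.MUL @i8,i9  | dual
7. blt.BR @i10  | tail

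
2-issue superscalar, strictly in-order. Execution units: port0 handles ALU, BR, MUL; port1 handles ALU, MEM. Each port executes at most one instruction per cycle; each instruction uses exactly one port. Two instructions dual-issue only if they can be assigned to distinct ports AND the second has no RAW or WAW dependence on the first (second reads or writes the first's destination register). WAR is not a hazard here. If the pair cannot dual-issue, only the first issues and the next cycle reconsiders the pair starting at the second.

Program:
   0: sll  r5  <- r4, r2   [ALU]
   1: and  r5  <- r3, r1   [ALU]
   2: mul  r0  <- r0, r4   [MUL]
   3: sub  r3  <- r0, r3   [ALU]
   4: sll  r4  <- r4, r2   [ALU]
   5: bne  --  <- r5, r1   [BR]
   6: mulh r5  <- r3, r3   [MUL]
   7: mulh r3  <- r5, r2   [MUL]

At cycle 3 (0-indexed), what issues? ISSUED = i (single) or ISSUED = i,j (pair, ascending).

c0: i0 sll  WAW r5
c1: i1+i2 and;mul  2-wide
c2: i3+i4 sub;sll  2-wide
c3: i5 bne  no-port BR/MUL
c4: i6 mulh  no-port MUL/MUL
c5: i7 mulh  tail

ISSUED = 5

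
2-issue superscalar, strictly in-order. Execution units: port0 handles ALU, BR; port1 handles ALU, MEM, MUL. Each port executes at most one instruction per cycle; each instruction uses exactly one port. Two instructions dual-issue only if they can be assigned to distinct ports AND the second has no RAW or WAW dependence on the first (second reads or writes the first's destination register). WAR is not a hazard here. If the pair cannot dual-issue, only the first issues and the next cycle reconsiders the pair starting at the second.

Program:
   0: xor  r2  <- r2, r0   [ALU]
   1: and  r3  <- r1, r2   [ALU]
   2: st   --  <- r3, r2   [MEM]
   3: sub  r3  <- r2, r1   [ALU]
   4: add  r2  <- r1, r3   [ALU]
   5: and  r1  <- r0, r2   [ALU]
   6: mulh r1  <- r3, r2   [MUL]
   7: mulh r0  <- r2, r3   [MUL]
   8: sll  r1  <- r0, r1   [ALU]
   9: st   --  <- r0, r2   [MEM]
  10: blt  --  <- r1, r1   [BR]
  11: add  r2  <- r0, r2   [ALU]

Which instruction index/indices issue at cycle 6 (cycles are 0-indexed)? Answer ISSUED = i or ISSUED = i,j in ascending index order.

#0 head=0: xor.ALU i0 RAW r2
#1 head=1: and.ALU i1 RAW r3
#2 head=2: st.MEM;sub.ALU i2/i3 dual
#3 head=4: add.ALU i4 RAW r2
#4 head=5: and.ALU i5 WAW r1
#5 head=6: mulh.MUL i6 no-port MUL/MUL
#6 head=7: mulh.MUL i7 RAW r0
#7 head=8: sll.ALU;st.MEM i8/i9 dual
#8 head=10: blt.BR;add.ALU i10/i11 dual

ISSUED = 7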